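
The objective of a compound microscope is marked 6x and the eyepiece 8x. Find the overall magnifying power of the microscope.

The overall magnification of a compound microscope is the product of the objective and eyepiece magnifications:
M = M_obj x M_eye = 6 x 8 = 48.

48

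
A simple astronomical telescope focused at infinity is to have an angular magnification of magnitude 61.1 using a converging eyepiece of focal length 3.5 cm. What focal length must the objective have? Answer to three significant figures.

|M| = f_obj/|f_eye|, so f_obj = |M| x |f_eye| = 61.1 x 3.5 = 213.850 cm.

214 cm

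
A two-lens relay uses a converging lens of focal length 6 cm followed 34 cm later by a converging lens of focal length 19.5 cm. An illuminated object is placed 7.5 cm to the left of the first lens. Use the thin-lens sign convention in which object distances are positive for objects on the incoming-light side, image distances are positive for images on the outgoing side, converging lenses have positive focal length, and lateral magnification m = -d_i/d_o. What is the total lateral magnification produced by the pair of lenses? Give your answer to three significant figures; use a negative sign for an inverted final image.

-5.03

First lens: d_i1 = 1/(1/6 - 1/7.5) = 30.000 cm.
m_1 = -(30.000)/7.5 = -4.0000.
The intermediate image is 30.000 cm to the right of lens 1, so d_o2 = L - d_i1 = 34 - 30.000 = 4.000 cm.
Second lens: d_i2 = 1/(1/19.5 - 1/(4.000)) = -5.032 cm.
m_2 = -(-5.032)/(4.000) = 1.2581.
The system's lateral magnification is m_1 m_2 = (-4.0000)(1.2581) = -5.0323.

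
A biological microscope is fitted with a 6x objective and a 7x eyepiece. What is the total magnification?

The overall magnification of a compound microscope is the product of the objective and eyepiece magnifications:
M = M_obj x M_eye = 6 x 7 = 42.

42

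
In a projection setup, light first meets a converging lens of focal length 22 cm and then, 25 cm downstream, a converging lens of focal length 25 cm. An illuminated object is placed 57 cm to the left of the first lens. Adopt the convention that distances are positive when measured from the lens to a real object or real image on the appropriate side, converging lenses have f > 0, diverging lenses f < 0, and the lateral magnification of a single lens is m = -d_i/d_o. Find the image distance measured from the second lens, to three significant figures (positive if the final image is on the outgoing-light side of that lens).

7.56 cm

Applying the thin-lens equation to the first lens, 1/22 = 1/57 + 1/d_i1, which gives d_i1 = 35.829 cm.
Since 35.829 cm > 25 cm, the first image lies past the second lens and serves as a virtual object: d_o2 = L - d_i1 = -10.829 cm.
Applying the thin-lens equation again with f_2 = 25 cm and d_o2 = -10.829 cm gives d_i2 = 7.556 cm.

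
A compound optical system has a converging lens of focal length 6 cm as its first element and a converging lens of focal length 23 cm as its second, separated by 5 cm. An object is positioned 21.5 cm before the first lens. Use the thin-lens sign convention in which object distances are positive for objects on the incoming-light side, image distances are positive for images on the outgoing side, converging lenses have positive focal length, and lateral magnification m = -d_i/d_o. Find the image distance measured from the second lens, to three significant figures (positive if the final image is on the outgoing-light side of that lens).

2.90 cm

Applying the thin-lens equation to the first lens, 1/6 = 1/21.5 + 1/d_i1, which gives d_i1 = 8.323 cm.
This image would form 8.323 cm past lens 1, i.e. 3.323 cm beyond lens 2, so it is a virtual object for lens 2: d_o2 = 5 - 8.323 = -3.323 cm.
Applying the thin-lens equation again with f_2 = 23 cm and d_o2 = -3.323 cm gives d_i2 = 2.903 cm.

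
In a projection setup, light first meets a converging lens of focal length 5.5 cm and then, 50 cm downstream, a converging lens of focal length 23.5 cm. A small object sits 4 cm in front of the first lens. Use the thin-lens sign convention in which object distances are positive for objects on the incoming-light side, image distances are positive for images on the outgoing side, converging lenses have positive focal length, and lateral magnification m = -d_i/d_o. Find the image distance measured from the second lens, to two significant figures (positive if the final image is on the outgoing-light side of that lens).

First lens: d_i1 = 1/(1/5.5 - 1/4) = -14.667 cm.
The intermediate image is virtual, 14.667 cm to the left of lens 1, so d_o2 = L - d_i1 = 50 - (-14.667) = 64.667 cm.
Second lens: d_i2 = 1/(1/23.5 - 1/(64.667)) = 36.915 cm.

37 cm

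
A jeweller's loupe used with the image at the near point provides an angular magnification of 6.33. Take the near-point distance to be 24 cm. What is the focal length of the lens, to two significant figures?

For the image at the near point, M = 1 + D/f.
f = D/(M - 1) = 24/(6.33 - 1) = 4.503 cm.

4.5 cm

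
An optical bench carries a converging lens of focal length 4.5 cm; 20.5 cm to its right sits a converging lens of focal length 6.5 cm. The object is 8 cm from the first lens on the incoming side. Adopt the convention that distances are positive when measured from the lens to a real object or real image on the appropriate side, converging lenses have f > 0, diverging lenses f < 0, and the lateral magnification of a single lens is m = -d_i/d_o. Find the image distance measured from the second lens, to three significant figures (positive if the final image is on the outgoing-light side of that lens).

Applying the thin-lens equation to the first lens, 1/4.5 = 1/8 + 1/d_i1, which gives d_i1 = 10.286 cm.
Object distance for lens 2: d_o2 = 20.5 - 10.286 = 10.214 cm.
Applying the thin-lens equation again with f_2 = 6.5 cm and d_o2 = 10.214 cm gives d_i2 = 17.875 cm.

17.9 cm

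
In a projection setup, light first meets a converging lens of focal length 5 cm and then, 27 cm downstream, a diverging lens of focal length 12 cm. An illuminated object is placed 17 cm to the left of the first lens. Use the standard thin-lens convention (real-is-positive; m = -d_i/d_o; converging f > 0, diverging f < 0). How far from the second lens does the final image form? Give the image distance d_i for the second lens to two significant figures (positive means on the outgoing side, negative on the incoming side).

Lens 1: 1/d_i1 = 1/f_1 - 1/d_o1 = 1/5 - 1/17 = 0.14118 cm^-1, so d_i1 = 7.083 cm.
That image sits 19.917 cm in front of the second lens, so d_o2 = 19.917 cm.
Lens 2: 1/d_i2 = 1/f_2 - 1/d_o2 = 1/(-12) - 1/(19.917) = -0.13354 cm^-1, so d_i2 = -7.488 cm.

-7.5 cm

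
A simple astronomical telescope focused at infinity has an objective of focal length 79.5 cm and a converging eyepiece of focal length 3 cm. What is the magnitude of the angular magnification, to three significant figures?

26.5

|M| = f_obj/|f_eye| = 79.5/3 = 26.500.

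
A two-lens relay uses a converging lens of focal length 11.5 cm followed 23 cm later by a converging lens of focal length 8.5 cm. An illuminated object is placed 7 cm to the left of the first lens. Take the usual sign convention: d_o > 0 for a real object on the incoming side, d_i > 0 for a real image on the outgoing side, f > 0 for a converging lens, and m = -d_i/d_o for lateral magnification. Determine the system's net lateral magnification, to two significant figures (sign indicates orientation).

-0.67

Lens 1: 1/d_i1 = 1/f_1 - 1/d_o1 = 1/11.5 - 1/7 = -0.05590 cm^-1, so d_i1 = -17.889 cm.
m_1 = -(-17.889)/7 = 2.5556.
The intermediate image is virtual, 17.889 cm to the left of lens 1, so d_o2 = L - d_i1 = 23 - (-17.889) = 40.889 cm.
Lens 2: 1/d_i2 = 1/f_2 - 1/d_o2 = 1/8.5 - 1/(40.889) = 0.09319 cm^-1, so d_i2 = 10.731 cm.
m_2 = -(10.731)/(40.889) = -0.2624.
Overall magnification: m = m_1 m_2 = -0.6707.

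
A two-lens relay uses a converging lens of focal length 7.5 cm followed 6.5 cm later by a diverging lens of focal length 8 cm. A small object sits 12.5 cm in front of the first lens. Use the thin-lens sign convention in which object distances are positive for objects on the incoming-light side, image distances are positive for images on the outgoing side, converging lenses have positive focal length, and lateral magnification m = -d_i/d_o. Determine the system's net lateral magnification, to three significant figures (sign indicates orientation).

First lens: d_i1 = 1/(1/7.5 - 1/12.5) = 18.750 cm.
m_1 = -(18.750)/12.5 = -1.5000.
Since 18.750 cm > 6.5 cm, the first image lies past the second lens and serves as a virtual object: d_o2 = L - d_i1 = -12.250 cm.
Second lens: d_i2 = 1/(1/(-8) - 1/(-12.250)) = -23.059 cm.
m_2 = -(-23.059)/(-12.250) = -1.8824.
Total m = m_1 x m_2 = (-1.5000)(-1.8824) = 2.8235.

2.82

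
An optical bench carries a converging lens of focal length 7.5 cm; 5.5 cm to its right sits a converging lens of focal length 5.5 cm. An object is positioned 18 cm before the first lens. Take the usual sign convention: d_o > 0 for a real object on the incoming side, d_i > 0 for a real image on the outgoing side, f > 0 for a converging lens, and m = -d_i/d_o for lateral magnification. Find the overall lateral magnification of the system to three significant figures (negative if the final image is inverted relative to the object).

-0.306

Lens 1: 1/d_i1 = 1/f_1 - 1/d_o1 = 1/7.5 - 1/18 = 0.07778 cm^-1, so d_i1 = 12.857 cm.
m_1 = -(12.857)/18 = -0.7143.
This image would form 12.857 cm past lens 1, i.e. 7.357 cm beyond lens 2, so it is a virtual object for lens 2: d_o2 = 5.5 - 12.857 = -7.357 cm.
Lens 2: 1/d_i2 = 1/f_2 - 1/d_o2 = 1/5.5 - 1/(-7.357) = 0.31774 cm^-1, so d_i2 = 3.147 cm.
m_2 = -(3.147)/(-7.357) = 0.4278.
Total m = m_1 x m_2 = (-0.7143)(0.4278) = -0.3056.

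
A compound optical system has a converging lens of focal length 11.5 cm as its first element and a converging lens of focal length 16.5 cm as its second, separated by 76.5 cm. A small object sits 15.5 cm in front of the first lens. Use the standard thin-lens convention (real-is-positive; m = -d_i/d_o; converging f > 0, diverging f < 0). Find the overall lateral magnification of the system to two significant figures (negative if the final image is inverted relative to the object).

Applying the thin-lens equation to the first lens, 1/11.5 = 1/15.5 + 1/d_i1, which gives d_i1 = 44.562 cm.
Its lateral magnification is m_1 = -d_i1/d_o1 = -(44.562)/15.5 = -2.8750.
The intermediate image is 44.562 cm to the right of lens 1, so d_o2 = L - d_i1 = 76.5 - 44.562 = 31.938 cm.
Applying the thin-lens equation again with f_2 = 16.5 cm and d_o2 = 31.938 cm gives d_i2 = 34.136 cm.
m_2 = -(34.136)/(31.938) = -1.0688.
Overall magnification: m = m_1 m_2 = 3.0729.

3.1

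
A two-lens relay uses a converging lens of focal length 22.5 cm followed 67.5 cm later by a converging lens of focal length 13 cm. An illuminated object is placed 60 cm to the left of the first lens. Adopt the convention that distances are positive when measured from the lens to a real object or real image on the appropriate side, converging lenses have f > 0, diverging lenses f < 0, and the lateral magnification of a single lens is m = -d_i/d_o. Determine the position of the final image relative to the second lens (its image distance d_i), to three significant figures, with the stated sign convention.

Lens 1: 1/d_i1 = 1/f_1 - 1/d_o1 = 1/22.5 - 1/60 = 0.02778 cm^-1, so d_i1 = 36.000 cm.
Object distance for lens 2: d_o2 = 67.5 - 36.000 = 31.500 cm.
Lens 2: 1/d_i2 = 1/f_2 - 1/d_o2 = 1/13 - 1/(31.500) = 0.04518 cm^-1, so d_i2 = 22.135 cm.

22.1 cm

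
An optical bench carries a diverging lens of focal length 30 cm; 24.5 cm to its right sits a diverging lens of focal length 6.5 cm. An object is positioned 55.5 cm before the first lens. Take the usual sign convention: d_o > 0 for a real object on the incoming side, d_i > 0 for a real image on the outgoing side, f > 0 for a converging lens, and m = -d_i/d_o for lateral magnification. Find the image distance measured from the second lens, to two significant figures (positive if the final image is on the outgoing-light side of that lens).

Applying the thin-lens equation to the first lens, 1/(-30) = 1/55.5 + 1/d_i1, which gives d_i1 = -19.474 cm.
With d_i1 < 0 the first image is virtual and lies on the object side; the object distance for lens 2 is d_o2 = 24.5 - (-19.474) = 43.974 cm.
Applying the thin-lens equation again with f_2 = -6.5 cm and d_o2 = 43.974 cm gives d_i2 = -5.663 cm.

-5.7 cm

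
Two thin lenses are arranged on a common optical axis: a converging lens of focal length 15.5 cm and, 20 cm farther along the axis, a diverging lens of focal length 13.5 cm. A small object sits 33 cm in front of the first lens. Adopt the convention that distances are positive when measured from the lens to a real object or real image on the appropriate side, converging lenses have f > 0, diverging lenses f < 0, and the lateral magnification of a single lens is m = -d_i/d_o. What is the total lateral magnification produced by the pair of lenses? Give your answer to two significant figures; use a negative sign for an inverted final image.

Applying the thin-lens equation to the first lens, 1/15.5 = 1/33 + 1/d_i1, which gives d_i1 = 29.229 cm.
Its lateral magnification is m_1 = -d_i1/d_o1 = -(29.229)/33 = -0.8857.
Since 29.229 cm > 20 cm, the first image lies past the second lens and serves as a virtual object: d_o2 = L - d_i1 = -9.229 cm.
Applying the thin-lens equation again with f_2 = -13.5 cm and d_o2 = -9.229 cm gives d_i2 = 29.167 cm.
m_2 = -(29.167)/(-9.229) = 3.1605.
Total m = m_1 x m_2 = (-0.8857)(3.1605) = -2.7993.

-2.8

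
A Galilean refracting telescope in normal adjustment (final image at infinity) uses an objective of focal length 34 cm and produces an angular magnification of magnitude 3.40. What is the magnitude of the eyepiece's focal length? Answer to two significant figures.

|M| = f_obj/|f_eye|, so |f_eye| = f_obj/|M| = 34/3.4 = 10.000 cm.
(The eyepiece is diverging, so its signed focal length is -10.000 cm.)

10 cm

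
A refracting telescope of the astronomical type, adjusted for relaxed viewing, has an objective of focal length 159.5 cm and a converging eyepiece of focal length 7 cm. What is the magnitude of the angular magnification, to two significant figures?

|M| = f_obj/|f_eye| = 159.5/7 = 22.786.

23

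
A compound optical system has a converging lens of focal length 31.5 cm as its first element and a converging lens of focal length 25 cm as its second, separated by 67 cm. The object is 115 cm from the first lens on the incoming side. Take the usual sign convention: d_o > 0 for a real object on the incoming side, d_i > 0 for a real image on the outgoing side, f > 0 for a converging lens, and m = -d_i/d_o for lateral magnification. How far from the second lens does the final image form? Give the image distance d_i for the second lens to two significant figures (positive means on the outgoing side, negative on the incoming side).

-430 cm

First lens: d_i1 = 1/(1/31.5 - 1/115) = 43.383 cm.
Object distance for lens 2: d_o2 = 67 - 43.383 = 23.617 cm.
Second lens: d_i2 = 1/(1/25 - 1/(23.617)) = -426.840 cm.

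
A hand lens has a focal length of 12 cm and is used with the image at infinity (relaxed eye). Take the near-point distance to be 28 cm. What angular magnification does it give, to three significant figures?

2.33

M = D/f = 28/12 = 2.333.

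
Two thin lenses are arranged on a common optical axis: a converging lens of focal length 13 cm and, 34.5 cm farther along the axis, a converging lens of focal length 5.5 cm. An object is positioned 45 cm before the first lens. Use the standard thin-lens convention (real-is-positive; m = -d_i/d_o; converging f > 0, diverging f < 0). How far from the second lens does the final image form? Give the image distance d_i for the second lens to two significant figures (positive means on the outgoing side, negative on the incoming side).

8.3 cm

Applying the thin-lens equation to the first lens, 1/13 = 1/45 + 1/d_i1, which gives d_i1 = 18.281 cm.
That image sits 16.219 cm in front of the second lens, so d_o2 = 16.219 cm.
Applying the thin-lens equation again with f_2 = 5.5 cm and d_o2 = 16.219 cm gives d_i2 = 8.322 cm.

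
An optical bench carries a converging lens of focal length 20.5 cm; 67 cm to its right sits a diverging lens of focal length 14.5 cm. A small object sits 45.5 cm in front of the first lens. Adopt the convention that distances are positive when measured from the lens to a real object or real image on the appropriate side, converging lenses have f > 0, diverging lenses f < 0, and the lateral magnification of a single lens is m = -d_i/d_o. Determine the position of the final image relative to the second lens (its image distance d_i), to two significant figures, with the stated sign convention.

First lens: d_i1 = 1/(1/20.5 - 1/45.5) = 37.310 cm.
Object distance for lens 2: d_o2 = 67 - 37.310 = 29.690 cm.
Second lens: d_i2 = 1/(1/(-14.5) - 1/(29.690)) = -9.742 cm.

-9.7 cm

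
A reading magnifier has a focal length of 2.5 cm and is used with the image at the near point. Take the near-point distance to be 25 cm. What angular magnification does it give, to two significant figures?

11

M = 1 + D/f = 1 + 25/2.5 = 11.000.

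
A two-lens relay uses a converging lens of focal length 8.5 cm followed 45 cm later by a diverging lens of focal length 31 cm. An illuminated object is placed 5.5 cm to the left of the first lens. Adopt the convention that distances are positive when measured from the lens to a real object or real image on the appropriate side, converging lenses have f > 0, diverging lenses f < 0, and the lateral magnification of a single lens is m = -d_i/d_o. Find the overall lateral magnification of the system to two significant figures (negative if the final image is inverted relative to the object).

0.96

Applying the thin-lens equation to the first lens, 1/8.5 = 1/5.5 + 1/d_i1, which gives d_i1 = -15.583 cm.
Its lateral magnification is m_1 = -d_i1/d_o1 = -(-15.583)/5.5 = 2.8333.
The intermediate image is virtual, 15.583 cm to the left of lens 1, so d_o2 = L - d_i1 = 45 - (-15.583) = 60.583 cm.
Applying the thin-lens equation again with f_2 = -31 cm and d_o2 = 60.583 cm gives d_i2 = -20.507 cm.
m_2 = -(-20.507)/(60.583) = 0.3385.
Overall magnification: m = m_1 m_2 = 0.9591.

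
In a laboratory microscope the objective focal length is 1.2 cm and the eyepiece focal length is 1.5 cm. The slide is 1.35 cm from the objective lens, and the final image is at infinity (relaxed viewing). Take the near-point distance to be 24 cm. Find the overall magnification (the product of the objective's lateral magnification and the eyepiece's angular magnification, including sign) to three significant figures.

-128

Objective: 1/d_i = 1/f_obj - 1/d_o = 1/1.2 - 1/1.35 = 0.09259 cm^-1, so d_i = 10.800 cm.
m_obj = -d_i/d_o = -10.800/1.35 = -8.000.
Eyepiece angular magnification (image at infinity): M_eye = D/f_e = 24/1.5 = 16.000.
Overall M = m_obj x M_eye = (-8.000)(16.000) = -128.00.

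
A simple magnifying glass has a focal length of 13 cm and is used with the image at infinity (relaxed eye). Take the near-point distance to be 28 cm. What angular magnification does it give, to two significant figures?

M = D/f = 28/13 = 2.154.

2.2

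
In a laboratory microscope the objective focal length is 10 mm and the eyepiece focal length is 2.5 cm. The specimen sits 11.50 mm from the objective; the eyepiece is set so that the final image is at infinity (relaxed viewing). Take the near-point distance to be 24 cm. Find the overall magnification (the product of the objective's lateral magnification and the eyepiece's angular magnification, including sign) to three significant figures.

-64.0

Convert to cm: f_obj = 10 mm = 1 cm; d_o = 11.50 mm = 1.15 cm.
Objective: 1/d_i = 1/f_obj - 1/d_o = 1/1 - 1/1.15 = 0.13043 cm^-1, so d_i = 7.667 cm.
m_obj = -d_i/d_o = -7.667/1.15 = -6.667.
Eyepiece angular magnification (image at infinity): M_eye = D/f_e = 24/2.5 = 9.600.
Overall M = m_obj x M_eye = (-6.667)(9.600) = -64.00.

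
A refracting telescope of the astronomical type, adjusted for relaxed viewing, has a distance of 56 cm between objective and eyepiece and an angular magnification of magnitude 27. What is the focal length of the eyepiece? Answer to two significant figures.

2.0 cm

In normal adjustment the tube length equals f_obj + f_eye and |M| = f_obj/f_eye.
So f_obj = 27 f_eye and 27 f_eye + f_eye = 56 cm, giving f_eye = 56/28 = 2.000 cm and f_obj = 54.000 cm.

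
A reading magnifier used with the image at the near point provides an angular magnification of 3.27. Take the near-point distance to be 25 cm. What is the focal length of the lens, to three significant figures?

11.0 cm

For the image at the near point, M = 1 + D/f.
f = D/(M - 1) = 25/(3.27 - 1) = 11.013 cm.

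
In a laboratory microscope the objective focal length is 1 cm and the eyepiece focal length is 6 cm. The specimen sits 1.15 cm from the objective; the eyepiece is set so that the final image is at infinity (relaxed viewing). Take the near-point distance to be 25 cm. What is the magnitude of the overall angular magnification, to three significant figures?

Objective: 1/d_i = 1/f_obj - 1/d_o = 1/1 - 1/1.15 = 0.13043 cm^-1, so d_i = 7.667 cm.
m_obj = -d_i/d_o = -7.667/1.15 = -6.667.
Eyepiece angular magnification (image at infinity): M_eye = D/f_e = 25/6 = 4.167.
Overall M = m_obj x M_eye = (-6.667)(4.167) = -27.78.
|M| = 27.78.

27.8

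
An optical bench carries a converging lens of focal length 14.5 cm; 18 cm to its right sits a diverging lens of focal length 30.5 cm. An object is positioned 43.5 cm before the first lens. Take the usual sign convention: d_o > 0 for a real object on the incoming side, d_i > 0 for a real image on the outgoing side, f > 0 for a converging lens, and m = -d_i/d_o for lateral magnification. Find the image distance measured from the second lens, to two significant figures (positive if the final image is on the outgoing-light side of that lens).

4.3 cm

Lens 1: 1/d_i1 = 1/f_1 - 1/d_o1 = 1/14.5 - 1/43.5 = 0.04598 cm^-1, so d_i1 = 21.750 cm.
This image would form 21.750 cm past lens 1, i.e. 3.750 cm beyond lens 2, so it is a virtual object for lens 2: d_o2 = 18 - 21.750 = -3.750 cm.
Lens 2: 1/d_i2 = 1/f_2 - 1/d_o2 = 1/(-30.5) - 1/(-3.750) = 0.23388 cm^-1, so d_i2 = 4.276 cm.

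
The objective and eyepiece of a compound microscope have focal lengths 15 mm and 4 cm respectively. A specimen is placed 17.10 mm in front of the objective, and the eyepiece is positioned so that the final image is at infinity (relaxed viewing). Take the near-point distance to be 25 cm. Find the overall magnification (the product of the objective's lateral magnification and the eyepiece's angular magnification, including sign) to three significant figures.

-44.6

Convert to cm: f_obj = 15 mm = 1.5 cm; d_o = 17.10 mm = 1.71 cm.
Objective: 1/d_i = 1/f_obj - 1/d_o = 1/1.5 - 1/1.71 = 0.08187 cm^-1, so d_i = 12.214 cm.
m_obj = -d_i/d_o = -12.214/1.71 = -7.143.
Eyepiece angular magnification (image at infinity): M_eye = D/f_e = 25/4 = 6.250.
Overall M = m_obj x M_eye = (-7.143)(6.250) = -44.64.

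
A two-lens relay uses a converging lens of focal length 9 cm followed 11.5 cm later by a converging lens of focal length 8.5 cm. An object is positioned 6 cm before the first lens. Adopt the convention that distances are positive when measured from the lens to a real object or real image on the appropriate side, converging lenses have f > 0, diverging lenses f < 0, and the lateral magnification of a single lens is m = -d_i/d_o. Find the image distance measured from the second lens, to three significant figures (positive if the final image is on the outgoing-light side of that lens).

11.9 cm

Lens 1: 1/d_i1 = 1/f_1 - 1/d_o1 = 1/9 - 1/6 = -0.05556 cm^-1, so d_i1 = -18.000 cm.
The intermediate image is virtual, 18.000 cm to the left of lens 1, so d_o2 = L - d_i1 = 11.5 - (-18.000) = 29.500 cm.
Lens 2: 1/d_i2 = 1/f_2 - 1/d_o2 = 1/8.5 - 1/(29.500) = 0.08375 cm^-1, so d_i2 = 11.940 cm.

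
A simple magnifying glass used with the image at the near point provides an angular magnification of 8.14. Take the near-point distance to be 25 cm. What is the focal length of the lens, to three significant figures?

For the image at the near point, M = 1 + D/f.
f = D/(M - 1) = 25/(8.14 - 1) = 3.501 cm.

3.50 cm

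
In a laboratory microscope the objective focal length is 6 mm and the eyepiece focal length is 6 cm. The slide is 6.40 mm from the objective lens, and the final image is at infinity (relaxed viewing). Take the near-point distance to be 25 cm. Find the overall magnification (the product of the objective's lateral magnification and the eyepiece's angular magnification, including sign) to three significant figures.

-62.5

Convert to cm: f_obj = 6 mm = 0.6 cm; d_o = 6.40 mm = 0.64 cm.
Objective: 1/d_i = 1/f_obj - 1/d_o = 1/0.6 - 1/0.64 = 0.10417 cm^-1, so d_i = 9.600 cm.
m_obj = -d_i/d_o = -9.600/0.64 = -15.000.
Eyepiece angular magnification (image at infinity): M_eye = D/f_e = 25/6 = 4.167.
Overall M = m_obj x M_eye = (-15.000)(4.167) = -62.50.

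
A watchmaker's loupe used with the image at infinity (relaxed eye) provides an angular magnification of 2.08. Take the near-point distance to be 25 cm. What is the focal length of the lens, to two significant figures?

For the image at infinity, M = D/f.
f = D/M = 25/2.08 = 12.019 cm.

12 cm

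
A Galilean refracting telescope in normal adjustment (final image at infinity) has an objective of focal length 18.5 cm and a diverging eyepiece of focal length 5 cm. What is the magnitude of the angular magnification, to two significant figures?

3.7

|M| = f_obj/|f_eye| = 18.5/5 = 3.700.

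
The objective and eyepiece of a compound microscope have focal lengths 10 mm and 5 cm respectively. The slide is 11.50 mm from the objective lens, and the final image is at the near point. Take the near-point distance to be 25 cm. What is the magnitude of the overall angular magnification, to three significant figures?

40.0

Convert to cm: f_obj = 10 mm = 1 cm; d_o = 11.50 mm = 1.15 cm.
Objective: 1/d_i = 1/f_obj - 1/d_o = 1/1 - 1/1.15 = 0.13043 cm^-1, so d_i = 7.667 cm.
m_obj = -d_i/d_o = -7.667/1.15 = -6.667.
Eyepiece angular magnification (image at near point): M_eye = 1 + D/f_e = 1 + 25/5 = 6.000.
Overall M = m_obj x M_eye = (-6.667)(6.000) = -40.00.
|M| = 40.00.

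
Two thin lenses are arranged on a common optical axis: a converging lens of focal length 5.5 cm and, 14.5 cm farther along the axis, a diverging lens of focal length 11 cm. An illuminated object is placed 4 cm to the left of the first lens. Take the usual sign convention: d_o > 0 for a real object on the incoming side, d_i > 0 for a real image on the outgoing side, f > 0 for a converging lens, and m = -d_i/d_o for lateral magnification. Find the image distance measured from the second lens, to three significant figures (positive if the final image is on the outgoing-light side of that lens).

-7.99 cm

Lens 1: 1/d_i1 = 1/f_1 - 1/d_o1 = 1/5.5 - 1/4 = -0.06818 cm^-1, so d_i1 = -14.667 cm.
The intermediate image is virtual, 14.667 cm to the left of lens 1, so d_o2 = L - d_i1 = 14.5 - (-14.667) = 29.167 cm.
Lens 2: 1/d_i2 = 1/f_2 - 1/d_o2 = 1/(-11) - 1/(29.167) = -0.12519 cm^-1, so d_i2 = -7.988 cm.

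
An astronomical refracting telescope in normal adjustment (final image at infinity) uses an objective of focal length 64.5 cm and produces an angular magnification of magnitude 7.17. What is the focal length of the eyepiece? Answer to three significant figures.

9.00 cm

|M| = f_obj/f_eye, so f_eye = f_obj/|M| = 64.5/7.17 = 8.996 cm.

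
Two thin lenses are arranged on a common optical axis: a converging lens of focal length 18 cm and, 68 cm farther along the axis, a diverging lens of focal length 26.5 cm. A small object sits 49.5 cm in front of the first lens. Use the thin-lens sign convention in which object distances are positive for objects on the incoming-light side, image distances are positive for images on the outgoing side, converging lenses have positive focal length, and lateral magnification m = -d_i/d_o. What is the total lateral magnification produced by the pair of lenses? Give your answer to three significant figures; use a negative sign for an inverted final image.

Applying the thin-lens equation to the first lens, 1/18 = 1/49.5 + 1/d_i1, which gives d_i1 = 28.286 cm.
Its lateral magnification is m_1 = -d_i1/d_o1 = -(28.286)/49.5 = -0.5714.
The intermediate image is 28.286 cm to the right of lens 1, so d_o2 = L - d_i1 = 68 - 28.286 = 39.714 cm.
Applying the thin-lens equation again with f_2 = -26.5 cm and d_o2 = 39.714 cm gives d_i2 = -15.894 cm.
m_2 = -(-15.894)/(39.714) = 0.4002.
The system's lateral magnification is m_1 m_2 = (-0.5714)(0.4002) = -0.2287.

-0.229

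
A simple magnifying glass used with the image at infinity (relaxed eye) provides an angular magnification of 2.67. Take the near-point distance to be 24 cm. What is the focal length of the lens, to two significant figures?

For the image at infinity, M = D/f.
f = D/M = 24/2.67 = 8.989 cm.

9.0 cm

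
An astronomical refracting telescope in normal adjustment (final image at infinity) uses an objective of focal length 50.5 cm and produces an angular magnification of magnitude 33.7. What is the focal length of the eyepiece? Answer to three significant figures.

|M| = f_obj/f_eye, so f_eye = f_obj/|M| = 50.5/33.7 = 1.499 cm.

1.50 cm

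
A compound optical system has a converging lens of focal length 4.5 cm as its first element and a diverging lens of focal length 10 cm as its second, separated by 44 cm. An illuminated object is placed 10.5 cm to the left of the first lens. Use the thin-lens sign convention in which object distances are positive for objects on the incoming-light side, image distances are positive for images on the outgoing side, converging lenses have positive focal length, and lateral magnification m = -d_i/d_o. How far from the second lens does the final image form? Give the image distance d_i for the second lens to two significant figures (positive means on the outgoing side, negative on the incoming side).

First lens: d_i1 = 1/(1/4.5 - 1/10.5) = 7.875 cm.
The intermediate image is 7.875 cm to the right of lens 1, so d_o2 = L - d_i1 = 44 - 7.875 = 36.125 cm.
Second lens: d_i2 = 1/(1/(-10) - 1/(36.125)) = -7.832 cm.

-7.8 cm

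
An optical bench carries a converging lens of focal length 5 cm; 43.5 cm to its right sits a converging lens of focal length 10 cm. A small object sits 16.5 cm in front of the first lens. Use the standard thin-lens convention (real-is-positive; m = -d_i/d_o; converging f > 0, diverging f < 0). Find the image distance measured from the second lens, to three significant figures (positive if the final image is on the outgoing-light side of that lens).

Applying the thin-lens equation to the first lens, 1/5 = 1/16.5 + 1/d_i1, which gives d_i1 = 7.174 cm.
Object distance for lens 2: d_o2 = 43.5 - 7.174 = 36.326 cm.
Applying the thin-lens equation again with f_2 = 10 cm and d_o2 = 36.326 cm gives d_i2 = 13.799 cm.

13.8 cm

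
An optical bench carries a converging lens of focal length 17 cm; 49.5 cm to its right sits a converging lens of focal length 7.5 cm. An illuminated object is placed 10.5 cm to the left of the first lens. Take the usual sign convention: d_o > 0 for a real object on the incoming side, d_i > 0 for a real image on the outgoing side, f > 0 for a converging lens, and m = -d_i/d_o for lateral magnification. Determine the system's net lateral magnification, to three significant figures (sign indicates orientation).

Applying the thin-lens equation to the first lens, 1/17 = 1/10.5 + 1/d_i1, which gives d_i1 = -27.462 cm.
Its lateral magnification is m_1 = -d_i1/d_o1 = -(-27.462)/10.5 = 2.6154.
With d_i1 < 0 the first image is virtual and lies on the object side; the object distance for lens 2 is d_o2 = 49.5 - (-27.462) = 76.962 cm.
Applying the thin-lens equation again with f_2 = 7.5 cm and d_o2 = 76.962 cm gives d_i2 = 8.310 cm.
m_2 = -(8.310)/(76.962) = -0.1080.
Total m = m_1 x m_2 = (2.6154)(-0.1080) = -0.2824.

-0.282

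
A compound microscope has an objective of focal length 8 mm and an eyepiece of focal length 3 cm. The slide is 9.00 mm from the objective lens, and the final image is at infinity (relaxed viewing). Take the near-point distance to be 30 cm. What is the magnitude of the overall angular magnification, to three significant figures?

80.0

Convert to cm: f_obj = 8 mm = 0.8 cm; d_o = 9.00 mm = 0.90 cm.
Objective: 1/d_i = 1/f_obj - 1/d_o = 1/0.8 - 1/0.90 = 0.13889 cm^-1, so d_i = 7.200 cm.
m_obj = -d_i/d_o = -7.200/0.90 = -8.000.
Eyepiece angular magnification (image at infinity): M_eye = D/f_e = 30/3 = 10.000.
Overall M = m_obj x M_eye = (-8.000)(10.000) = -80.00.
|M| = 80.00.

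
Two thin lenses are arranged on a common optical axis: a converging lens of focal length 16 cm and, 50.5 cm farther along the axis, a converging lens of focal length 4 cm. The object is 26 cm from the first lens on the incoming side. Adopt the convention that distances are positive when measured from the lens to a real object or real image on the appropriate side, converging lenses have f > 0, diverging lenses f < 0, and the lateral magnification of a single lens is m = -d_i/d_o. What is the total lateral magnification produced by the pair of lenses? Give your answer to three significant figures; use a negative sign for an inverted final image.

1.31

Applying the thin-lens equation to the first lens, 1/16 = 1/26 + 1/d_i1, which gives d_i1 = 41.600 cm.
Its lateral magnification is m_1 = -d_i1/d_o1 = -(41.600)/26 = -1.6000.
Object distance for lens 2: d_o2 = 50.5 - 41.600 = 8.900 cm.
Applying the thin-lens equation again with f_2 = 4 cm and d_o2 = 8.900 cm gives d_i2 = 7.265 cm.
m_2 = -(7.265)/(8.900) = -0.8163.
Overall magnification: m = m_1 m_2 = 1.3061.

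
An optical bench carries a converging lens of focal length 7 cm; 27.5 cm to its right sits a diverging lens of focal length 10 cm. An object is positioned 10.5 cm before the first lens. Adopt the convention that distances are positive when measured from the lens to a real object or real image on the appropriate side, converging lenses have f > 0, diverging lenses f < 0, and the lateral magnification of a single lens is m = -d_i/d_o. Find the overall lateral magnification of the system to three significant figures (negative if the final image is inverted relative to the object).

-1.21

Applying the thin-lens equation to the first lens, 1/7 = 1/10.5 + 1/d_i1, which gives d_i1 = 21.000 cm.
Its lateral magnification is m_1 = -d_i1/d_o1 = -(21.000)/10.5 = -2.0000.
That image sits 6.500 cm in front of the second lens, so d_o2 = 6.500 cm.
Applying the thin-lens equation again with f_2 = -10 cm and d_o2 = 6.500 cm gives d_i2 = -3.939 cm.
m_2 = -(-3.939)/(6.500) = 0.6061.
The system's lateral magnification is m_1 m_2 = (-2.0000)(0.6061) = -1.2121.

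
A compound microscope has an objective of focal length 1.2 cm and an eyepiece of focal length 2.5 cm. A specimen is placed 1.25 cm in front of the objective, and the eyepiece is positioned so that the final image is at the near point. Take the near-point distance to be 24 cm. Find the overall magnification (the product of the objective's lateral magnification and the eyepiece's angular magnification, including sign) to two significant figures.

Objective: 1/d_i = 1/f_obj - 1/d_o = 1/1.2 - 1/1.25 = 0.03333 cm^-1, so d_i = 30.000 cm.
m_obj = -d_i/d_o = -30.000/1.25 = -24.000.
Eyepiece angular magnification (image at near point): M_eye = 1 + D/f_e = 1 + 24/2.5 = 10.600.
Overall M = m_obj x M_eye = (-24.000)(10.600) = -254.40.

-250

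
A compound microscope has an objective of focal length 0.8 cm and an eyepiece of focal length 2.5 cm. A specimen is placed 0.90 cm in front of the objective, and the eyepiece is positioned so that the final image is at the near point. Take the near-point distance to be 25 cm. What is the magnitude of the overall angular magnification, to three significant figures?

Objective: 1/d_i = 1/f_obj - 1/d_o = 1/0.8 - 1/0.90 = 0.13889 cm^-1, so d_i = 7.200 cm.
m_obj = -d_i/d_o = -7.200/0.90 = -8.000.
Eyepiece angular magnification (image at near point): M_eye = 1 + D/f_e = 1 + 25/2.5 = 11.000.
Overall M = m_obj x M_eye = (-8.000)(11.000) = -88.00.
|M| = 88.00.

88.0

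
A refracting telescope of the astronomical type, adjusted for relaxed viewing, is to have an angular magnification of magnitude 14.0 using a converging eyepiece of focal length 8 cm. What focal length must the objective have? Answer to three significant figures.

112 cm

|M| = f_obj/|f_eye|, so f_obj = |M| x |f_eye| = 14.0 x 8 = 112.000 cm.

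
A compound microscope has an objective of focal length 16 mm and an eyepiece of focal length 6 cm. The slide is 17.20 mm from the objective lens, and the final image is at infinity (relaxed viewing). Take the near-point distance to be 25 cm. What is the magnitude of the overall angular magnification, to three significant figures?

55.6

Convert to cm: f_obj = 16 mm = 1.6 cm; d_o = 17.20 mm = 1.72 cm.
Objective: 1/d_i = 1/f_obj - 1/d_o = 1/1.6 - 1/1.72 = 0.04360 cm^-1, so d_i = 22.933 cm.
m_obj = -d_i/d_o = -22.933/1.72 = -13.333.
Eyepiece angular magnification (image at infinity): M_eye = D/f_e = 25/6 = 4.167.
Overall M = m_obj x M_eye = (-13.333)(4.167) = -55.56.
|M| = 55.56.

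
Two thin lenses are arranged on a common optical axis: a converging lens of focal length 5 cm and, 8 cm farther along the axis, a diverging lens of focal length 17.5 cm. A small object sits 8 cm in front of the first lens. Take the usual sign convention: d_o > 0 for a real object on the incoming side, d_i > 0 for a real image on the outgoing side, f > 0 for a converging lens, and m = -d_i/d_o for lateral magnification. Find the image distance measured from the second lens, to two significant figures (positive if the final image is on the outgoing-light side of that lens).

First lens: d_i1 = 1/(1/5 - 1/8) = 13.333 cm.
Since 13.333 cm > 8 cm, the first image lies past the second lens and serves as a virtual object: d_o2 = L - d_i1 = -5.333 cm.
Second lens: d_i2 = 1/(1/(-17.5) - 1/(-5.333)) = 7.671 cm.

7.7 cm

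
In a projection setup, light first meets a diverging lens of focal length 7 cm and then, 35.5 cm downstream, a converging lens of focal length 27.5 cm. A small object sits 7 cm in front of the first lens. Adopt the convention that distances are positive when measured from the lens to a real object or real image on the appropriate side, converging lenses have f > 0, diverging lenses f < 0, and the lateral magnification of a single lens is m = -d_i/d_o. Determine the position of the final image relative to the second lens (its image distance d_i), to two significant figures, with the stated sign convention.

Applying the thin-lens equation to the first lens, 1/(-7) = 1/7 + 1/d_i1, which gives d_i1 = -3.500 cm.
With d_i1 < 0 the first image is virtual and lies on the object side; the object distance for lens 2 is d_o2 = 35.5 - (-3.500) = 39.000 cm.
Applying the thin-lens equation again with f_2 = 27.5 cm and d_o2 = 39.000 cm gives d_i2 = 93.261 cm.

93 cm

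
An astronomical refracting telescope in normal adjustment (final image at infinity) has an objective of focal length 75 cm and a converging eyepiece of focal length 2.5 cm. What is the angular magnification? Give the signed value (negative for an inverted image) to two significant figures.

-30

M = -f_obj/f_eye = -75/(2.5) = -30.000.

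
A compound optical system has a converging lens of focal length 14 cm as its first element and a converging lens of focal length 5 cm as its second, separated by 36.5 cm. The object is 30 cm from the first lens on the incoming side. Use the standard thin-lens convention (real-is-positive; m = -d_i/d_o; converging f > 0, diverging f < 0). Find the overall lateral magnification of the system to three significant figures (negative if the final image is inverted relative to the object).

0.833

Applying the thin-lens equation to the first lens, 1/14 = 1/30 + 1/d_i1, which gives d_i1 = 26.250 cm.
Its lateral magnification is m_1 = -d_i1/d_o1 = -(26.250)/30 = -0.8750.
That image sits 10.250 cm in front of the second lens, so d_o2 = 10.250 cm.
Applying the thin-lens equation again with f_2 = 5 cm and d_o2 = 10.250 cm gives d_i2 = 9.762 cm.
m_2 = -(9.762)/(10.250) = -0.9524.
Overall magnification: m = m_1 m_2 = 0.8333.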